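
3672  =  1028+2644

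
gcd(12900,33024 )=516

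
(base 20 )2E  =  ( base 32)1M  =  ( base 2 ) 110110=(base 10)54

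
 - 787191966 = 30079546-817271512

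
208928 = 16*13058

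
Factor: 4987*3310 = 2^1*5^1*331^1*4987^1 =16506970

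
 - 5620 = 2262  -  7882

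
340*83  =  28220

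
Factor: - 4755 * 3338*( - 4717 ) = 2^1*3^1*5^1*53^1*89^1*317^1*1669^1 = 74869120230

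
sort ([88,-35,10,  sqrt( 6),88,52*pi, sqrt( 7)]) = [-35  ,  sqrt( 6), sqrt (7), 10,88,  88, 52*pi] 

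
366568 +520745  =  887313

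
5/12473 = 5/12473 =0.00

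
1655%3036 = 1655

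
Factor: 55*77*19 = 5^1*7^1*11^2*19^1 = 80465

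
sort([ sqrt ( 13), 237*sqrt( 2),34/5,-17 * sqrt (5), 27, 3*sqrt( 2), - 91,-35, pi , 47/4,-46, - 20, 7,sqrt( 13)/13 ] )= [ - 91, - 46, - 17*sqrt(5), - 35 , - 20, sqrt (13)/13,pi, sqrt(13 ), 3*sqrt( 2) , 34/5,  7, 47/4, 27, 237*sqrt (2 )]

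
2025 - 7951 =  - 5926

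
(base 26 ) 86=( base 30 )74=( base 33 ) 6g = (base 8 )326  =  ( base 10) 214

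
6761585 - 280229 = 6481356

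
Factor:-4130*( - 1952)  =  2^6*5^1  *7^1*59^1*61^1 = 8061760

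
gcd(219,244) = 1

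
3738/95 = 39 + 33/95=39.35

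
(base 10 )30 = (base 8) 36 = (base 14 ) 22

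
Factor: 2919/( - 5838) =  - 1/2 = -2^( - 1)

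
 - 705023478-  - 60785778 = -644237700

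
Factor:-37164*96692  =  -2^4*3^1*19^1*23^1 * 163^1*1051^1= - 3593461488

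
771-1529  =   - 758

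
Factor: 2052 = 2^2*3^3*19^1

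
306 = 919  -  613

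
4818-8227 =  - 3409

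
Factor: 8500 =2^2*5^3*17^1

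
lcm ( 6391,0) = 0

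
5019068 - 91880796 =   -  86861728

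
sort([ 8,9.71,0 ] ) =[0,8 , 9.71 ] 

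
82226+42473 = 124699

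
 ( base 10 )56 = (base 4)320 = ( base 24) 28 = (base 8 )70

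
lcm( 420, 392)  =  5880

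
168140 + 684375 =852515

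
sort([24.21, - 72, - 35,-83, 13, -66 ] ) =[ - 83, - 72, - 66, - 35,13,24.21]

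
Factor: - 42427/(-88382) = 6061/12626= 2^(-1 )*11^1*19^1*29^1*59^(-1)*107^( -1)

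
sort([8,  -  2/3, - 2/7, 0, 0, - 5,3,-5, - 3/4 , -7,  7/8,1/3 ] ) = [ - 7, - 5, - 5, - 3/4, - 2/3, - 2/7,0,0, 1/3, 7/8,3,8 ] 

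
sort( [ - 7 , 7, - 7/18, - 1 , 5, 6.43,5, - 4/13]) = [  -  7, - 1 , -7/18 ,-4/13 , 5,5, 6.43 , 7]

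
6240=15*416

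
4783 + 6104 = 10887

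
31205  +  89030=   120235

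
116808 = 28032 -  - 88776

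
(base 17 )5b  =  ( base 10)96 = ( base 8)140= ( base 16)60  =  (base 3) 10120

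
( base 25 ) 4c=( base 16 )70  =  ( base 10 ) 112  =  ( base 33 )3D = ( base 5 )422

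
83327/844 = 98+615/844 = 98.73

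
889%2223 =889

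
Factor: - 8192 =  - 2^13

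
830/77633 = 830/77633=0.01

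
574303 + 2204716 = 2779019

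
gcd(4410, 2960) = 10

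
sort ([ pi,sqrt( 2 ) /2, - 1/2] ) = [ - 1/2, sqrt(2)/2,pi]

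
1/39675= 1/39675 = 0.00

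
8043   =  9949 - 1906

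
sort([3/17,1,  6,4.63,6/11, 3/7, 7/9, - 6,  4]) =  [ - 6, 3/17,3/7,6/11,7/9,1 , 4, 4.63, 6]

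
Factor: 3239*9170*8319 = 247087859970 = 2^1*3^1*5^1*7^1*41^1* 47^1*59^1 * 79^1*131^1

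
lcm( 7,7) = 7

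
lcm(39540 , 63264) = 316320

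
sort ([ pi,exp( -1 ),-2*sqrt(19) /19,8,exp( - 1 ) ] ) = [ - 2*sqrt( 19 ) /19,exp(  -  1 ),exp( - 1),pi,8] 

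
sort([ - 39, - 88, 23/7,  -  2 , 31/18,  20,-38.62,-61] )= [ - 88,-61,  -  39 , - 38.62, - 2, 31/18,  23/7, 20]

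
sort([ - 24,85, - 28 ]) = [ - 28,-24, 85] 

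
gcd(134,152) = 2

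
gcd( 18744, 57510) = 426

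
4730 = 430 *11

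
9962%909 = 872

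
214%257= 214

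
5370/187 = 5370/187 = 28.72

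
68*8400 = 571200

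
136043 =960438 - 824395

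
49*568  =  27832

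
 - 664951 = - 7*94993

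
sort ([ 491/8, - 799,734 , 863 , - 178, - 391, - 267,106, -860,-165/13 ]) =[-860, - 799, - 391,-267, - 178, - 165/13,491/8, 106, 734, 863 ]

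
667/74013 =667/74013 = 0.01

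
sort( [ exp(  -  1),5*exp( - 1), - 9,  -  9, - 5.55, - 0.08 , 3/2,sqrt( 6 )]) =[- 9, - 9, - 5.55,-0.08,  exp( - 1 ),3/2,5*exp( - 1),sqrt( 6 ) ]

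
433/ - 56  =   - 8 + 15/56  =  - 7.73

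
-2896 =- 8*362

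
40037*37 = 1481369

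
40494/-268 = -152 + 121/134 =- 151.10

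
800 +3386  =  4186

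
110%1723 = 110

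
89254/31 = 2879 + 5/31= 2879.16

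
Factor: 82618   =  2^1*101^1*409^1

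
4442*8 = 35536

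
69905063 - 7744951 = 62160112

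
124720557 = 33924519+90796038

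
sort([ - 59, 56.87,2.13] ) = [-59,2.13,56.87]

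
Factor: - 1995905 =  - 5^1*399181^1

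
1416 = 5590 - 4174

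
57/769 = 57/769 = 0.07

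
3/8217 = 1/2739=0.00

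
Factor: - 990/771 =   -  330/257= - 2^1* 3^1*5^1*11^1*257^(- 1)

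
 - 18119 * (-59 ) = 1069021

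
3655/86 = 42 + 1/2 = 42.50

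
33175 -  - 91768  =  124943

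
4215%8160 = 4215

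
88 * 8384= 737792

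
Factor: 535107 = 3^1*107^1*1667^1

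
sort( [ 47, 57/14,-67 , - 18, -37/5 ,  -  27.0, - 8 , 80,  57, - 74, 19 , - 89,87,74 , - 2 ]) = [ - 89, - 74, - 67, - 27.0,-18,-8, - 37/5,  -  2, 57/14, 19 , 47,57,74,80,  87 ] 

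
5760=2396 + 3364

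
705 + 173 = 878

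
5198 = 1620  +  3578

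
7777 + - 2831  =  4946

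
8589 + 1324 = 9913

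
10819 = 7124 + 3695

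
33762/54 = 5627/9 = 625.22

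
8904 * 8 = 71232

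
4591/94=4591/94  =  48.84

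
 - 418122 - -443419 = 25297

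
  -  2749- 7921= - 10670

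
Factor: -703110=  - 2^1*3^1*5^1*23^1 * 1019^1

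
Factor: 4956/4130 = 2^1 *3^1*5^ (-1) = 6/5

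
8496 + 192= 8688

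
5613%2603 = 407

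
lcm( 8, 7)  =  56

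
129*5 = 645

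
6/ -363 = - 1 + 119/121 = -  0.02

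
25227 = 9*2803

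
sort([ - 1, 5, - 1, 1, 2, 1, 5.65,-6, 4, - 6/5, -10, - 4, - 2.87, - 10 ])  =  [- 10, - 10, - 6, - 4,  -  2.87,-6/5, - 1, - 1, 1, 1, 2, 4,  5 , 5.65]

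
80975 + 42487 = 123462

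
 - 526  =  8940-9466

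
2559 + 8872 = 11431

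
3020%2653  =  367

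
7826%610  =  506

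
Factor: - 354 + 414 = 2^2 * 3^1 * 5^1 = 60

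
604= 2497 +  - 1893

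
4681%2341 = 2340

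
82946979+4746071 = 87693050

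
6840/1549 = 4+ 644/1549 = 4.42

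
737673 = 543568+194105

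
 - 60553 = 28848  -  89401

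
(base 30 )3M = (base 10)112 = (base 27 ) 44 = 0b1110000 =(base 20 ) 5C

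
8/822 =4/411 = 0.01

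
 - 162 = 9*(  -  18 )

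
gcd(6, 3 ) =3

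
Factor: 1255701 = 3^1*89^1*4703^1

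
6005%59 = 46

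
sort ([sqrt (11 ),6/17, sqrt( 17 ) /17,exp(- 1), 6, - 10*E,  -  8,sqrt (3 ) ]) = [ - 10*E, - 8,sqrt( 17)/17 , 6/17,exp( - 1 ),sqrt (3 ),sqrt( 11 ),6 ]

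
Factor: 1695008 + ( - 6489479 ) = - 3^4*11^1 *5381^1 = -4794471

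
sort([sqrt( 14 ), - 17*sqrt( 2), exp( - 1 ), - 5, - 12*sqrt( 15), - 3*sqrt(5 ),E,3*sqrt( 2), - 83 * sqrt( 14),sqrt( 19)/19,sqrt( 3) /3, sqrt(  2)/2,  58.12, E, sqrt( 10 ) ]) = [ - 83*sqrt(14), - 12*sqrt( 15 ),-17*sqrt(2 ), - 3 * sqrt(5), - 5,sqrt( 19 )/19, exp( - 1),sqrt( 3)/3,sqrt( 2)/2,E,  E,sqrt (10 ),sqrt( 14), 3 *sqrt( 2 ), 58.12 ] 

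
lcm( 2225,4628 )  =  115700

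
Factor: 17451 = 3^2*7^1*277^1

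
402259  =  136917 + 265342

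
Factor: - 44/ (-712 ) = 11/178 = 2^( - 1 ) * 11^1*89^ ( - 1)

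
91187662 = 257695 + 90929967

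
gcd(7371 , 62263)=1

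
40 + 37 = 77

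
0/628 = 0 =0.00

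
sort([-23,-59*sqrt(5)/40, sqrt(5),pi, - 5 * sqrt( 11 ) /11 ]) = [-23,  -  59*sqrt( 5 )/40, - 5 * sqrt( 11) /11,sqrt( 5 ), pi ]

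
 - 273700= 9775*(-28)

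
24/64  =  3/8 = 0.38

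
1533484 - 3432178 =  - 1898694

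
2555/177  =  2555/177 = 14.44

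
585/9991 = 585/9991 = 0.06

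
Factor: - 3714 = - 2^1*3^1*619^1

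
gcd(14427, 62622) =63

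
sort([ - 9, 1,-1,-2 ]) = [-9, - 2,- 1,1]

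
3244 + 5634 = 8878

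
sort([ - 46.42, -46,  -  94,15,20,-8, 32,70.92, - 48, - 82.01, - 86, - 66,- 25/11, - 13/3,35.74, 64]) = [ -94, - 86,-82.01, - 66 ,-48,-46.42, - 46, - 8,-13/3, - 25/11,  15,20,32 , 35.74,64,  70.92 ]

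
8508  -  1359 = 7149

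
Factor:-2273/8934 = -2^( - 1 )*3^( - 1 )*1489^ ( -1) * 2273^1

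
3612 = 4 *903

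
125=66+59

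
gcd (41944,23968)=5992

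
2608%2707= 2608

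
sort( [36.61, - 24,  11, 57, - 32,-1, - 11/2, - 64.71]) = [ - 64.71, - 32 , - 24 , - 11/2, - 1, 11,36.61,57 ]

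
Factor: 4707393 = 3^1*1569131^1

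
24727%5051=4523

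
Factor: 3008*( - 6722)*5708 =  -2^9*47^1*1427^1*3361^1 = -  115414481408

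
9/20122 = 9/20122 = 0.00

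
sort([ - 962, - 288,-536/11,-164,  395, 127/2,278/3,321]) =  [-962, - 288,-164, - 536/11,127/2,278/3,321,395] 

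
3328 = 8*416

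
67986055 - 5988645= 61997410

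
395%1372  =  395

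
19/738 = 19/738=0.03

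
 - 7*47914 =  - 335398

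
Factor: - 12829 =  - 12829^1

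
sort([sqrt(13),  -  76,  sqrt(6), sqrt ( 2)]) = [ - 76, sqrt( 2 ),sqrt ( 6)  ,  sqrt(13 ) ]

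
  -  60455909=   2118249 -62574158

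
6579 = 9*731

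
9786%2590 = 2016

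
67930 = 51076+16854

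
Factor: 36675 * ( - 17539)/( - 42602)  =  2^( - 1)* 3^2  *5^2 * 7^( - 1) * 17^( - 1)*163^1*179^( - 1)  *17539^1 =643242825/42602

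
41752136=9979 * 4184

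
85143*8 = 681144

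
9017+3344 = 12361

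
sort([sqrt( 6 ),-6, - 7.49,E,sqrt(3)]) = [ - 7.49,-6,sqrt (3),sqrt( 6), E]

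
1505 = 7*215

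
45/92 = 45/92 = 0.49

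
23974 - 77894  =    -  53920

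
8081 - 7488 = 593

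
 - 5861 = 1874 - 7735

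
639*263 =168057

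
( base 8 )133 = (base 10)91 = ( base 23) 3m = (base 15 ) 61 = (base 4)1123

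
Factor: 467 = 467^1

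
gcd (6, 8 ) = 2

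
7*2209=15463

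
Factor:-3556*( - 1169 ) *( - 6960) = -2^6*3^1*5^1*7^2 * 29^1*127^1*167^1 = -  28932469440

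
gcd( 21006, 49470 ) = 6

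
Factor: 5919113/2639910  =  2^( - 1 ) * 3^( - 1 )*5^( - 1 ) * 7^( - 1 )*13^( - 1 )*967^( - 1 )*1949^1*3037^1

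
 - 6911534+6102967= - 808567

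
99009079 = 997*99307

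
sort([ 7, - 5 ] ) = [ - 5,7]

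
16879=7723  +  9156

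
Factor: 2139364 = 2^2*534841^1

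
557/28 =19+25/28  =  19.89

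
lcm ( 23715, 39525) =118575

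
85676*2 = 171352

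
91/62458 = 91/62458 = 0.00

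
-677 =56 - 733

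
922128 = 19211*48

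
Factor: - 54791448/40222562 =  - 27395724/20111281 =- 2^2*3^1 * 31^( - 1 )*73^(  -  1) * 1499^1*1523^1 * 8887^(  -  1)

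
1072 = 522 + 550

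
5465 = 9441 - 3976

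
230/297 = 230/297 = 0.77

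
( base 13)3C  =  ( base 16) 33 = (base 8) 63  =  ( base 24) 23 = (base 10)51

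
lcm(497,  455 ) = 32305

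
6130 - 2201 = 3929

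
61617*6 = 369702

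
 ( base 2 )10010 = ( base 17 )11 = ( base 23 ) i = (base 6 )30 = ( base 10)18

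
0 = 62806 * 0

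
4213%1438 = 1337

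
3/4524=1/1508 = 0.00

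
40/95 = 8/19 = 0.42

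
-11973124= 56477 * ( -212)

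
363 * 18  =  6534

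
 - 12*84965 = - 1019580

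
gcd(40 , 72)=8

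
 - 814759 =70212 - 884971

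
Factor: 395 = 5^1*79^1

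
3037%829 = 550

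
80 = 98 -18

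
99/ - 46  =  -3  +  39/46=   - 2.15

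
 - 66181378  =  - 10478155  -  55703223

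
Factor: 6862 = 2^1*47^1*73^1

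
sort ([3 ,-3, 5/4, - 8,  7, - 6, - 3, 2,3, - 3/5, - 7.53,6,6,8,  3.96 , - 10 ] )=[ - 10, - 8  ,  -  7.53, - 6, - 3, - 3,-3/5,5/4,2 , 3 , 3,3.96,6, 6,  7 , 8] 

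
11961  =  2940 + 9021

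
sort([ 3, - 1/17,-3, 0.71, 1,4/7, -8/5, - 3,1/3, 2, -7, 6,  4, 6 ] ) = [ - 7, - 3, - 3, - 8/5 , -1/17, 1/3,  4/7,0.71,1 , 2,3,4,6,6 ] 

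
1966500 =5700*345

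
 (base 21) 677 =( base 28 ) 3G0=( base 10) 2800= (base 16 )af0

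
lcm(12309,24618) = 24618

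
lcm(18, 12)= 36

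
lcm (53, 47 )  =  2491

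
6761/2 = 6761/2 = 3380.50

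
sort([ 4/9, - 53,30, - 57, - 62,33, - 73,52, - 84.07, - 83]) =[ - 84.07, - 83, - 73,-62,-57,-53,4/9,30 , 33,  52]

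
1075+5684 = 6759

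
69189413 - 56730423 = 12458990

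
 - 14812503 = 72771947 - 87584450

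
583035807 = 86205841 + 496829966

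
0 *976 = 0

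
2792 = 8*349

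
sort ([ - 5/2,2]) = [-5/2,2]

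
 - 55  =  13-68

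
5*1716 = 8580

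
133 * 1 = 133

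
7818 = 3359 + 4459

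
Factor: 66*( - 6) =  - 2^2*3^2  *  11^1  =  - 396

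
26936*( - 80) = - 2154880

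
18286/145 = 126 + 16/145 = 126.11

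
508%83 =10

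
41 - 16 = 25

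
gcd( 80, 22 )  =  2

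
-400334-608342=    - 1008676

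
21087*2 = 42174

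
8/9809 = 8/9809 = 0.00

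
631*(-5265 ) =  - 3322215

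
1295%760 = 535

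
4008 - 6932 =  - 2924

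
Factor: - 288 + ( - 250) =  -2^1*269^1= -538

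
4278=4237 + 41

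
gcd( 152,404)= 4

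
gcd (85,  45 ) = 5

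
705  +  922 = 1627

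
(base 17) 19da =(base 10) 7745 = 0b1111001000001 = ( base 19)128C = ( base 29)962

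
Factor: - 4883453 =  - 4883453^1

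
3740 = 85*44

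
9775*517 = 5053675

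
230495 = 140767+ 89728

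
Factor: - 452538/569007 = -2^1*17^ ( - 1)*31^1*811^1*3719^( - 1) = - 50282/63223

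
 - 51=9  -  60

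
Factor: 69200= 2^4*5^2*173^1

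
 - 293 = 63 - 356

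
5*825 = 4125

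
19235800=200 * 96179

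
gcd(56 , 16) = 8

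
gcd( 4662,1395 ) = 9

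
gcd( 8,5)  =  1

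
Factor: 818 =2^1*409^1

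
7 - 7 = 0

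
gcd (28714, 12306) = 4102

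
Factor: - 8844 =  - 2^2*3^1*11^1*67^1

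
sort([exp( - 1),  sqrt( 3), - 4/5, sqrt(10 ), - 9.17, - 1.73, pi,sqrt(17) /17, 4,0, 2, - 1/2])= [  -  9.17 , - 1.73, - 4/5, - 1/2, 0, sqrt(17) /17,exp(- 1),sqrt(3),2,pi,sqrt(10 ),4]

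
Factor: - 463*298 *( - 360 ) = 49670640 = 2^4*3^2*5^1*149^1*463^1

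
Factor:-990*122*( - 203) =24518340 = 2^2*3^2 * 5^1*7^1*11^1*29^1 *61^1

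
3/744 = 1/248=   0.00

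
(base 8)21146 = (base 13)4015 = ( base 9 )13064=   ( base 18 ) 1934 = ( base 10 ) 8806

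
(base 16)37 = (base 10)55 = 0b110111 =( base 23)29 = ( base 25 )25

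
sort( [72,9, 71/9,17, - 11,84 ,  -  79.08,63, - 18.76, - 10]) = [ - 79.08, - 18.76,-11, - 10, 71/9,9,17,63,72, 84]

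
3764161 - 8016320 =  - 4252159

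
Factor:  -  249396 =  - 2^2*3^1*7^1*2969^1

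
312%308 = 4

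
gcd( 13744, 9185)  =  1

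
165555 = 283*585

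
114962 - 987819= - 872857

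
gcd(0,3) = 3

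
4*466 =1864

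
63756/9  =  7084= 7084.00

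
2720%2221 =499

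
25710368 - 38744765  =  -13034397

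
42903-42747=156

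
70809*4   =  283236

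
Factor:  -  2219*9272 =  - 20574568  =  -  2^3*7^1*19^1* 61^1*317^1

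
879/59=879/59 = 14.90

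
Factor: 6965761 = 11^1*19^1* 33329^1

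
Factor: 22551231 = 3^1 * 17^1 * 442181^1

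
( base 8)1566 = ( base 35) PB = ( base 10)886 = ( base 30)TG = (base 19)28C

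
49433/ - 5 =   -  9887 + 2/5 = - 9886.60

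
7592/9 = 7592/9 = 843.56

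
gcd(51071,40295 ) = 1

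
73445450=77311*950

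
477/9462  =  159/3154 = 0.05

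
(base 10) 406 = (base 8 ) 626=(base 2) 110010110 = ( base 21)j7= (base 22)ia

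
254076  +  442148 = 696224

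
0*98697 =0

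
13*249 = 3237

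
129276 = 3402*38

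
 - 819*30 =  - 24570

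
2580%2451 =129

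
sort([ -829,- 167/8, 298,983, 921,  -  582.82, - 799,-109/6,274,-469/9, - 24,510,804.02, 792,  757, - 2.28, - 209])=[-829, - 799, - 582.82, - 209, - 469/9, - 24,  -  167/8, - 109/6, - 2.28,274,298,510,757,792,804.02, 921,983]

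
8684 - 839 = 7845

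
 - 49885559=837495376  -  887380935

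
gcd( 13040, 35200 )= 80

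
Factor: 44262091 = 29^1*1526279^1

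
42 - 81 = - 39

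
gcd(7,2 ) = 1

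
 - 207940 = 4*( - 51985) 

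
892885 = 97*9205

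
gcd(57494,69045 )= 1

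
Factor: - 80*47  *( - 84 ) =2^6*3^1 * 5^1 * 7^1*47^1 = 315840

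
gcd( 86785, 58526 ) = 1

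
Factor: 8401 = 31^1*271^1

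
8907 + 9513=18420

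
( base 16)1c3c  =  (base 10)7228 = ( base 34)68k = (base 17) 1803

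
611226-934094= -322868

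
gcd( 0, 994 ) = 994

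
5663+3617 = 9280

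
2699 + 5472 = 8171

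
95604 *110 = 10516440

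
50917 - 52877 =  - 1960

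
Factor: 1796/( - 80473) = -2^2*449^1 * 80473^( - 1) 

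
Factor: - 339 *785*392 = -104317080 = - 2^3*3^1 * 5^1*7^2 *113^1*157^1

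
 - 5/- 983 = 5/983 = 0.01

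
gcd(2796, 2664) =12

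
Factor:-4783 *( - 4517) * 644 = 13913498284=   2^2 *7^1*23^1 * 4517^1 * 4783^1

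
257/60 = 4 + 17/60 = 4.28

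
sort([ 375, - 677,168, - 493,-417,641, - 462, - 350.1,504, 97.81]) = [  -  677, - 493  , - 462,  -  417, - 350.1,97.81 , 168, 375,504,641 ] 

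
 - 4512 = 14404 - 18916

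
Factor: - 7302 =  - 2^1*3^1*1217^1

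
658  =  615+43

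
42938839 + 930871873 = 973810712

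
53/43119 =53/43119 = 0.00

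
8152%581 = 18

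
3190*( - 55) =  - 175450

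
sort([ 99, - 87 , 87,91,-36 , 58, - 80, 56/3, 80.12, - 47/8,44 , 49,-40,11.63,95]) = [ - 87, - 80, - 40, - 36, - 47/8,11.63,56/3, 44,49, 58,  80.12,87, 91,95,  99 ] 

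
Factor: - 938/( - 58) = 7^1 * 29^( - 1) * 67^1 =469/29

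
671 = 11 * 61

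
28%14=0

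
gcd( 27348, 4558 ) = 4558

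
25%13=12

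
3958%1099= 661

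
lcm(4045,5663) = 28315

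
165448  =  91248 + 74200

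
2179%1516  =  663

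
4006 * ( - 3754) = -15038524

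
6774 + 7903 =14677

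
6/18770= 3/9385 = 0.00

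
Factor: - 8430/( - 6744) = 2^( - 2)*5^1 = 5/4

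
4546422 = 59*77058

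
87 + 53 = 140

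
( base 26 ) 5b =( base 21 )6F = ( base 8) 215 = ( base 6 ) 353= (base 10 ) 141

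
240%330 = 240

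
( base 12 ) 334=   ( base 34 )DU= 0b111011000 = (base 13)2a4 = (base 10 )472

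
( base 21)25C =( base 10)999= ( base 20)29J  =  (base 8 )1747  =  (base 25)1eo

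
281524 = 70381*4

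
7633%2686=2261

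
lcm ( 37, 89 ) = 3293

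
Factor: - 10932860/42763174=  -  5466430/21381587 =- 2^1 * 5^1*79^( - 1)*270653^( - 1)*546643^1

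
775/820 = 155/164 = 0.95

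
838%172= 150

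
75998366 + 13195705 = 89194071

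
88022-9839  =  78183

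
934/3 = 311 + 1/3 = 311.33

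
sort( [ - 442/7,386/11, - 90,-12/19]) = [ - 90, - 442/7, - 12/19,386/11] 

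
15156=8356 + 6800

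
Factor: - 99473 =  - 11^1*9043^1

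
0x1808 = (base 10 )6152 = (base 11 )4693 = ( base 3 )22102212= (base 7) 23636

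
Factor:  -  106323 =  - 3^1*7^1*61^1*83^1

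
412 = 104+308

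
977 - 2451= - 1474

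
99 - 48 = 51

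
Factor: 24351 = 3^1*8117^1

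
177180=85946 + 91234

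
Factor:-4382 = -2^1*7^1*313^1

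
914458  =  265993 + 648465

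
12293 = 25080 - 12787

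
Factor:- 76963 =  - 76963^1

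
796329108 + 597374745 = 1393703853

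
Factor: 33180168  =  2^3*3^1*7^1*23^1*31^1*277^1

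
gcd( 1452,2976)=12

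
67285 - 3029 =64256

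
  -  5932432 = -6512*911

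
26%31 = 26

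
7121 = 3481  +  3640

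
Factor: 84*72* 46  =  278208 = 2^6*3^3* 7^1 * 23^1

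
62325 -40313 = 22012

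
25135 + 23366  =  48501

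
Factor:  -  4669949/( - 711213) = 3^( - 1)* 237071^( - 1)*4669949^1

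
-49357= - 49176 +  -181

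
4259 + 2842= 7101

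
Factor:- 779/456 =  - 2^ (  -  3)*3^( - 1)*41^1 = - 41/24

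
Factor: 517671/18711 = 83/3 = 3^(  -  1)*83^1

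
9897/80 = 123 + 57/80=123.71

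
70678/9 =70678/9 = 7853.11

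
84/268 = 21/67= 0.31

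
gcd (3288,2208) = 24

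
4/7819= 4/7819 =0.00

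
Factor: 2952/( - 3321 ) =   -  2^3*3^( - 2)= - 8/9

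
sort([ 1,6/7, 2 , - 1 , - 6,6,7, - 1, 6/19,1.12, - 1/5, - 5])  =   [ - 6,-5, - 1, - 1, - 1/5,6/19,6/7, 1, 1.12, 2,6, 7 ]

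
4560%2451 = 2109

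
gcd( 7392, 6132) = 84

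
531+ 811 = 1342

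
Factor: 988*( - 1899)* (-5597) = 2^2*3^2 *13^1 * 19^1  *29^1*193^1*211^1=10501158564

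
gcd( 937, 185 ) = 1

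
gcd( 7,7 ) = 7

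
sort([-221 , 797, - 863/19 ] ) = [-221, - 863/19, 797 ]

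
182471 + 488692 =671163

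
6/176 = 3/88 = 0.03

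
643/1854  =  643/1854 = 0.35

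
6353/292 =6353/292 =21.76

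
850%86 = 76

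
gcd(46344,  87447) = 3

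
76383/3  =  25461 = 25461.00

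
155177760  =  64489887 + 90687873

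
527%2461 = 527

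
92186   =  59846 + 32340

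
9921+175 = 10096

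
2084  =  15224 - 13140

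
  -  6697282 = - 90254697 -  - 83557415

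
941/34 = 27 + 23/34 = 27.68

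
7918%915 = 598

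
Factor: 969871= 7^1*349^1 * 397^1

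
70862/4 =35431/2 =17715.50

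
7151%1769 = 75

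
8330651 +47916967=56247618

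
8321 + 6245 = 14566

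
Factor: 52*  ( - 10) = -520  =  -  2^3*5^1*13^1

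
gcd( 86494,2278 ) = 2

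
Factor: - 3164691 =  - 3^1*331^1*3187^1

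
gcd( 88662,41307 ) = 21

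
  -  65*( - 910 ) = 59150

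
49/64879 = 49/64879 = 0.00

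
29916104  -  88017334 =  - 58101230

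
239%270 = 239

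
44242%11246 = 10504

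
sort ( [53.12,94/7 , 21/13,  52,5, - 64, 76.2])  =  [ - 64, 21/13,5, 94/7, 52, 53.12,76.2]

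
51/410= 51/410 = 0.12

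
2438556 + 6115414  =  8553970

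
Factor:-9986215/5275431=-3^ ( - 2)*5^1*7^( - 1)*83737^ ( - 1 )*1997243^1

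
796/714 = 1  +  41/357 = 1.11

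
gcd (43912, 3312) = 8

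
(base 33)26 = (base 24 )30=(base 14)52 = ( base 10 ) 72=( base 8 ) 110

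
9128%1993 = 1156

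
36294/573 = 12098/191 = 63.34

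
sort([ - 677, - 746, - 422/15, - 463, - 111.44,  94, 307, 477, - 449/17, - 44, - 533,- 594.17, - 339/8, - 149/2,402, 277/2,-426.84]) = [ - 746, - 677 , - 594.17, - 533, - 463, - 426.84, - 111.44, - 149/2,-44 , - 339/8, - 422/15,-449/17,  94, 277/2,307,402, 477 ]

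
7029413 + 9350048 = 16379461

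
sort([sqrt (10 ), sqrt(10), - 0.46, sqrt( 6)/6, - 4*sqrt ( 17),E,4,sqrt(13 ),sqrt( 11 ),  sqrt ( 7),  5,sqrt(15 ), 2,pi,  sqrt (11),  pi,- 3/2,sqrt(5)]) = [ - 4*sqrt (17), - 3/2,-0.46, sqrt(6 )/6 , 2,sqrt( 5), sqrt(7),E , pi,pi,sqrt( 10),sqrt (10 ),  sqrt(11), sqrt (11), sqrt(13), sqrt(15),4 , 5]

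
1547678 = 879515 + 668163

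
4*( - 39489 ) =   -  157956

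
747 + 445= 1192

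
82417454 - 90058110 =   -  7640656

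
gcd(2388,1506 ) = 6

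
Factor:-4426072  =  -2^3*7^3*1613^1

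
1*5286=5286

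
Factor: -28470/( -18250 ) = 39/25 = 3^1 * 5^( - 2)*13^1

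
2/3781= 2/3781 = 0.00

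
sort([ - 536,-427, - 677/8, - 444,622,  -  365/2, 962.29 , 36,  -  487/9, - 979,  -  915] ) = [ - 979 , - 915,  -  536, - 444, - 427, - 365/2,  -  677/8,-487/9,36, 622, 962.29 ] 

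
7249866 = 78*92947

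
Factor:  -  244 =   -  2^2*61^1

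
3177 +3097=6274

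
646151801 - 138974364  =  507177437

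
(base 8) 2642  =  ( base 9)1872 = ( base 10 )1442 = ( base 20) 3C2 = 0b10110100010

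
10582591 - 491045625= - 480463034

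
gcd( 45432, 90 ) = 18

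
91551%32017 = 27517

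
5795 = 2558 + 3237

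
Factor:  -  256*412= - 105472 = -  2^10*103^1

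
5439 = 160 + 5279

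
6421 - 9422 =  - 3001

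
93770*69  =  6470130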